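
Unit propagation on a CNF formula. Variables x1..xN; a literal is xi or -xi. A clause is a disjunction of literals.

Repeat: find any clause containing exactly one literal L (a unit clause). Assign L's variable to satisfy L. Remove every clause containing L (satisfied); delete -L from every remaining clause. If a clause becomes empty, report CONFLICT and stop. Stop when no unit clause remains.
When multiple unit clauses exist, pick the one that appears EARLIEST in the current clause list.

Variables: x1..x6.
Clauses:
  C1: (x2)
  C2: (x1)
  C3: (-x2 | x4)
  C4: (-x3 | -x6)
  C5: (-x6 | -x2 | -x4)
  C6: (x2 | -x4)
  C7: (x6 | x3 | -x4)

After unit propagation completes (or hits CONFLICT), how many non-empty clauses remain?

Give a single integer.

Answer: 0

Derivation:
unit clause [2] forces x2=T; simplify:
  drop -2 from [-2, 4] -> [4]
  drop -2 from [-6, -2, -4] -> [-6, -4]
  satisfied 2 clause(s); 5 remain; assigned so far: [2]
unit clause [1] forces x1=T; simplify:
  satisfied 1 clause(s); 4 remain; assigned so far: [1, 2]
unit clause [4] forces x4=T; simplify:
  drop -4 from [-6, -4] -> [-6]
  drop -4 from [6, 3, -4] -> [6, 3]
  satisfied 1 clause(s); 3 remain; assigned so far: [1, 2, 4]
unit clause [-6] forces x6=F; simplify:
  drop 6 from [6, 3] -> [3]
  satisfied 2 clause(s); 1 remain; assigned so far: [1, 2, 4, 6]
unit clause [3] forces x3=T; simplify:
  satisfied 1 clause(s); 0 remain; assigned so far: [1, 2, 3, 4, 6]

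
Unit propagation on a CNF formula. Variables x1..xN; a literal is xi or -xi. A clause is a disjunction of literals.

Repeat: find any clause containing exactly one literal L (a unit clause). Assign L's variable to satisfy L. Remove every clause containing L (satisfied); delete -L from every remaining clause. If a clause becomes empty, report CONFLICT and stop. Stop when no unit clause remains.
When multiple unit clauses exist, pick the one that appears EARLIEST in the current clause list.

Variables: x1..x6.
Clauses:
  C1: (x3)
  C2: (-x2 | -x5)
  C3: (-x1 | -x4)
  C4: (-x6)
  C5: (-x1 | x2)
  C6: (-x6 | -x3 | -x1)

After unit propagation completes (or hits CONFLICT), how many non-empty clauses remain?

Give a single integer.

unit clause [3] forces x3=T; simplify:
  drop -3 from [-6, -3, -1] -> [-6, -1]
  satisfied 1 clause(s); 5 remain; assigned so far: [3]
unit clause [-6] forces x6=F; simplify:
  satisfied 2 clause(s); 3 remain; assigned so far: [3, 6]

Answer: 3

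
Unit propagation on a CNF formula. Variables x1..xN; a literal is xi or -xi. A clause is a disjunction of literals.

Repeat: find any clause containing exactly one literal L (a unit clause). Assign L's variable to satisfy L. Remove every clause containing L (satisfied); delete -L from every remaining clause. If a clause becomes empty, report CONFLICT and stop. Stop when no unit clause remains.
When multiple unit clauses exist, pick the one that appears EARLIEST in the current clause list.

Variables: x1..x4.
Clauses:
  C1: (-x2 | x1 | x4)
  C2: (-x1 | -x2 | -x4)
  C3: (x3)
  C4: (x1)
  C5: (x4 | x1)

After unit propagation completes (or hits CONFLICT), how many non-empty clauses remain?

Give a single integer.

Answer: 1

Derivation:
unit clause [3] forces x3=T; simplify:
  satisfied 1 clause(s); 4 remain; assigned so far: [3]
unit clause [1] forces x1=T; simplify:
  drop -1 from [-1, -2, -4] -> [-2, -4]
  satisfied 3 clause(s); 1 remain; assigned so far: [1, 3]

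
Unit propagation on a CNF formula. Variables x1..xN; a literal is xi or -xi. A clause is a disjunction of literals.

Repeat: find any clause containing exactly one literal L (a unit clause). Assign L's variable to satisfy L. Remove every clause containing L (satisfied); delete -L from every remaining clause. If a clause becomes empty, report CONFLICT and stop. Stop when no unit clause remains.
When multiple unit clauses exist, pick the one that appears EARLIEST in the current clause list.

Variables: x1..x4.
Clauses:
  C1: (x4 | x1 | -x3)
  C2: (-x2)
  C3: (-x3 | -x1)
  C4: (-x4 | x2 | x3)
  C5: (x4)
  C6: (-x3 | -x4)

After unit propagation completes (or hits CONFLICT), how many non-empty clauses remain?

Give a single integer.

Answer: 1

Derivation:
unit clause [-2] forces x2=F; simplify:
  drop 2 from [-4, 2, 3] -> [-4, 3]
  satisfied 1 clause(s); 5 remain; assigned so far: [2]
unit clause [4] forces x4=T; simplify:
  drop -4 from [-4, 3] -> [3]
  drop -4 from [-3, -4] -> [-3]
  satisfied 2 clause(s); 3 remain; assigned so far: [2, 4]
unit clause [3] forces x3=T; simplify:
  drop -3 from [-3, -1] -> [-1]
  drop -3 from [-3] -> [] (empty!)
  satisfied 1 clause(s); 2 remain; assigned so far: [2, 3, 4]
CONFLICT (empty clause)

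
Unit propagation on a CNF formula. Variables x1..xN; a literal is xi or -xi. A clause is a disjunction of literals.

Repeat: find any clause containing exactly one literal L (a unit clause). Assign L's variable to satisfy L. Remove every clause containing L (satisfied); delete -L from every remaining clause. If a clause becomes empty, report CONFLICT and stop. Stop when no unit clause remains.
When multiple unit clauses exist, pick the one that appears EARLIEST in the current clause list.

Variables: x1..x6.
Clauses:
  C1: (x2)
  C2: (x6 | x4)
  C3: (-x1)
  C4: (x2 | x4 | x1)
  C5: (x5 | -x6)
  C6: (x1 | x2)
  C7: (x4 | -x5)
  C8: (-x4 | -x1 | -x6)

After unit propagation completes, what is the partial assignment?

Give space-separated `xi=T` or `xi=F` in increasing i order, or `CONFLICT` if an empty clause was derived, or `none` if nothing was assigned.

Answer: x1=F x2=T

Derivation:
unit clause [2] forces x2=T; simplify:
  satisfied 3 clause(s); 5 remain; assigned so far: [2]
unit clause [-1] forces x1=F; simplify:
  satisfied 2 clause(s); 3 remain; assigned so far: [1, 2]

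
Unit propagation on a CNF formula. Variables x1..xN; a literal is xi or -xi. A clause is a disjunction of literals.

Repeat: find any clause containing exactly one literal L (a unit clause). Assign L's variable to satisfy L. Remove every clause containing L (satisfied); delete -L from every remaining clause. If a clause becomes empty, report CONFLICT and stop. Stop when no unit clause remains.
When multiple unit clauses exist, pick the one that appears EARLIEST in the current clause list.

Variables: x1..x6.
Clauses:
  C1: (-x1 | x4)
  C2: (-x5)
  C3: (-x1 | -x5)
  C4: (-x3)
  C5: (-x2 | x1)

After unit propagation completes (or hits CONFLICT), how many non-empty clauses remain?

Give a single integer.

Answer: 2

Derivation:
unit clause [-5] forces x5=F; simplify:
  satisfied 2 clause(s); 3 remain; assigned so far: [5]
unit clause [-3] forces x3=F; simplify:
  satisfied 1 clause(s); 2 remain; assigned so far: [3, 5]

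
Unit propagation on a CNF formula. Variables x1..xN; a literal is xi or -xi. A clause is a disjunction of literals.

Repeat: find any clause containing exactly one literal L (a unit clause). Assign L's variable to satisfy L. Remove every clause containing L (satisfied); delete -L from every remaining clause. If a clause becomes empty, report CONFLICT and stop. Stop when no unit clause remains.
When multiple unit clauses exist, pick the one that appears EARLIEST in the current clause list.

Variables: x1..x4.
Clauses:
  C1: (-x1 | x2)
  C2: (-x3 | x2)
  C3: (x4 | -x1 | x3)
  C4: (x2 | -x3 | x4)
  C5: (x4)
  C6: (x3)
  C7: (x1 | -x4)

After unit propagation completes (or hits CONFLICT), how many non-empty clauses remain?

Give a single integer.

unit clause [4] forces x4=T; simplify:
  drop -4 from [1, -4] -> [1]
  satisfied 3 clause(s); 4 remain; assigned so far: [4]
unit clause [3] forces x3=T; simplify:
  drop -3 from [-3, 2] -> [2]
  satisfied 1 clause(s); 3 remain; assigned so far: [3, 4]
unit clause [2] forces x2=T; simplify:
  satisfied 2 clause(s); 1 remain; assigned so far: [2, 3, 4]
unit clause [1] forces x1=T; simplify:
  satisfied 1 clause(s); 0 remain; assigned so far: [1, 2, 3, 4]

Answer: 0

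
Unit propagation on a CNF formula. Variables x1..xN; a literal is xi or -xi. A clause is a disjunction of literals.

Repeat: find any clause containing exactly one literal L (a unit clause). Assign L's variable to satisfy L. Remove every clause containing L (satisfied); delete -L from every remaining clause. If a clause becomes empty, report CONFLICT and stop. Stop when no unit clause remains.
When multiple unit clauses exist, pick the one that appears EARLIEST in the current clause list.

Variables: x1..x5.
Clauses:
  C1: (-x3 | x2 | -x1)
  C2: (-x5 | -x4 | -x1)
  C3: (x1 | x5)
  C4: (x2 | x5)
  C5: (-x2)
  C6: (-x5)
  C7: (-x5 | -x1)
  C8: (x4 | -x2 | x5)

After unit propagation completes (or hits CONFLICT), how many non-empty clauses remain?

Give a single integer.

unit clause [-2] forces x2=F; simplify:
  drop 2 from [-3, 2, -1] -> [-3, -1]
  drop 2 from [2, 5] -> [5]
  satisfied 2 clause(s); 6 remain; assigned so far: [2]
unit clause [5] forces x5=T; simplify:
  drop -5 from [-5, -4, -1] -> [-4, -1]
  drop -5 from [-5] -> [] (empty!)
  drop -5 from [-5, -1] -> [-1]
  satisfied 2 clause(s); 4 remain; assigned so far: [2, 5]
CONFLICT (empty clause)

Answer: 3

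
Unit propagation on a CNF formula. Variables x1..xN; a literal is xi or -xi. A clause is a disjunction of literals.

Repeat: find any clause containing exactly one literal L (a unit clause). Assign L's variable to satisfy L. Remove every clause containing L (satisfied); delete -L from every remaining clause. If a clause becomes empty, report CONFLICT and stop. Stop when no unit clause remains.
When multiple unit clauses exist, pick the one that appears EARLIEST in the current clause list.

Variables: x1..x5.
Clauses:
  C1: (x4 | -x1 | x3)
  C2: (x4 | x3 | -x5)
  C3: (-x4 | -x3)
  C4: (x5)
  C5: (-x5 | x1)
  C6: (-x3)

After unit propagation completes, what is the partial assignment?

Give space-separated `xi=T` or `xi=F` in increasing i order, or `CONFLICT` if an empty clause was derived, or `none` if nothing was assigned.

unit clause [5] forces x5=T; simplify:
  drop -5 from [4, 3, -5] -> [4, 3]
  drop -5 from [-5, 1] -> [1]
  satisfied 1 clause(s); 5 remain; assigned so far: [5]
unit clause [1] forces x1=T; simplify:
  drop -1 from [4, -1, 3] -> [4, 3]
  satisfied 1 clause(s); 4 remain; assigned so far: [1, 5]
unit clause [-3] forces x3=F; simplify:
  drop 3 from [4, 3] -> [4]
  drop 3 from [4, 3] -> [4]
  satisfied 2 clause(s); 2 remain; assigned so far: [1, 3, 5]
unit clause [4] forces x4=T; simplify:
  satisfied 2 clause(s); 0 remain; assigned so far: [1, 3, 4, 5]

Answer: x1=T x3=F x4=T x5=T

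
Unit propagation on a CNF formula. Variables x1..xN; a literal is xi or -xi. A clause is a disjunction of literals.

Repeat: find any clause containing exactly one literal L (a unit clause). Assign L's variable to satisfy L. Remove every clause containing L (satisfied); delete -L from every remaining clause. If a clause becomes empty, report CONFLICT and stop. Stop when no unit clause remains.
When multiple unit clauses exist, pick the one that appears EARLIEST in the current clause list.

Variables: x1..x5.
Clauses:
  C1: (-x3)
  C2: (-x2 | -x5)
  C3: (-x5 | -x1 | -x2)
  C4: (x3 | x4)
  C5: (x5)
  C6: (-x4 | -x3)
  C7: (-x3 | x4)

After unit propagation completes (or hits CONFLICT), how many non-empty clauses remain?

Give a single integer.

unit clause [-3] forces x3=F; simplify:
  drop 3 from [3, 4] -> [4]
  satisfied 3 clause(s); 4 remain; assigned so far: [3]
unit clause [4] forces x4=T; simplify:
  satisfied 1 clause(s); 3 remain; assigned so far: [3, 4]
unit clause [5] forces x5=T; simplify:
  drop -5 from [-2, -5] -> [-2]
  drop -5 from [-5, -1, -2] -> [-1, -2]
  satisfied 1 clause(s); 2 remain; assigned so far: [3, 4, 5]
unit clause [-2] forces x2=F; simplify:
  satisfied 2 clause(s); 0 remain; assigned so far: [2, 3, 4, 5]

Answer: 0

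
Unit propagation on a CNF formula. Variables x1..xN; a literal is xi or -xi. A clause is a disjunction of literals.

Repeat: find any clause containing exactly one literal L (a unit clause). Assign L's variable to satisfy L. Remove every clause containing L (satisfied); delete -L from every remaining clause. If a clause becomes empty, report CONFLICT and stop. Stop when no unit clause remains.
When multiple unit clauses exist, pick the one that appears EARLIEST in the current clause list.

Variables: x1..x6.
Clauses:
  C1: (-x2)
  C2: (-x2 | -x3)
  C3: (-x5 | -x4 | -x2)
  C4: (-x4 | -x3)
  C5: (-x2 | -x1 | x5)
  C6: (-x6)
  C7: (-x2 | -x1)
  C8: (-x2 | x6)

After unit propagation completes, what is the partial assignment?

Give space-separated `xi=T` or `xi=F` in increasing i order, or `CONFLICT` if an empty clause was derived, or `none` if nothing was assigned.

Answer: x2=F x6=F

Derivation:
unit clause [-2] forces x2=F; simplify:
  satisfied 6 clause(s); 2 remain; assigned so far: [2]
unit clause [-6] forces x6=F; simplify:
  satisfied 1 clause(s); 1 remain; assigned so far: [2, 6]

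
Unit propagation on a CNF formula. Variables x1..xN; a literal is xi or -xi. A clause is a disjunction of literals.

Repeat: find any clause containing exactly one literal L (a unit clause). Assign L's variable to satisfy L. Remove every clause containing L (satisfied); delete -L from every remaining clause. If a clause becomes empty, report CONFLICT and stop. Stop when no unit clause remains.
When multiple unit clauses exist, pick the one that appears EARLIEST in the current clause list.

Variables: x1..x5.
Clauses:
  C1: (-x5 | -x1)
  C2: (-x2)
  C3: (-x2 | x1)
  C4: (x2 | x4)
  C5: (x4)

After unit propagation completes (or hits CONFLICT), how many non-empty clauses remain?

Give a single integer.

Answer: 1

Derivation:
unit clause [-2] forces x2=F; simplify:
  drop 2 from [2, 4] -> [4]
  satisfied 2 clause(s); 3 remain; assigned so far: [2]
unit clause [4] forces x4=T; simplify:
  satisfied 2 clause(s); 1 remain; assigned so far: [2, 4]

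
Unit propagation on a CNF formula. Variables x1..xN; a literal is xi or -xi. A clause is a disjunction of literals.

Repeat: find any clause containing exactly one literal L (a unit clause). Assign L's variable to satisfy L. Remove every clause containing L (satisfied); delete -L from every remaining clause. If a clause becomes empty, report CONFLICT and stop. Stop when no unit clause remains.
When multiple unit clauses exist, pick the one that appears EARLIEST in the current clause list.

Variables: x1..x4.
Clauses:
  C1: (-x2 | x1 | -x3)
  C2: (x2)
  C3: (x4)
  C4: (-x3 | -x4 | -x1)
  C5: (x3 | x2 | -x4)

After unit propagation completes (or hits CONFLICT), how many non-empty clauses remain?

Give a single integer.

Answer: 2

Derivation:
unit clause [2] forces x2=T; simplify:
  drop -2 from [-2, 1, -3] -> [1, -3]
  satisfied 2 clause(s); 3 remain; assigned so far: [2]
unit clause [4] forces x4=T; simplify:
  drop -4 from [-3, -4, -1] -> [-3, -1]
  satisfied 1 clause(s); 2 remain; assigned so far: [2, 4]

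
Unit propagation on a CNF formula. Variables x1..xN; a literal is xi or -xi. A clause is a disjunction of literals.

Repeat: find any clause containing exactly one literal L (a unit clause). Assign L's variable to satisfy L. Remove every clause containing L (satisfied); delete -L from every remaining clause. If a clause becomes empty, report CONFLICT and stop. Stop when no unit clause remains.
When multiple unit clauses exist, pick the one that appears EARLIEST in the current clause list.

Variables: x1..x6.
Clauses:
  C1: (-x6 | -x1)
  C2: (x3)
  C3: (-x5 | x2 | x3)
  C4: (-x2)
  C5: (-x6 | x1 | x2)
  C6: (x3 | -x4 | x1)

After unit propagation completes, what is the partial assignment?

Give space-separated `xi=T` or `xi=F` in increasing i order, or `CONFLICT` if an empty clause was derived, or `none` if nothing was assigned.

unit clause [3] forces x3=T; simplify:
  satisfied 3 clause(s); 3 remain; assigned so far: [3]
unit clause [-2] forces x2=F; simplify:
  drop 2 from [-6, 1, 2] -> [-6, 1]
  satisfied 1 clause(s); 2 remain; assigned so far: [2, 3]

Answer: x2=F x3=T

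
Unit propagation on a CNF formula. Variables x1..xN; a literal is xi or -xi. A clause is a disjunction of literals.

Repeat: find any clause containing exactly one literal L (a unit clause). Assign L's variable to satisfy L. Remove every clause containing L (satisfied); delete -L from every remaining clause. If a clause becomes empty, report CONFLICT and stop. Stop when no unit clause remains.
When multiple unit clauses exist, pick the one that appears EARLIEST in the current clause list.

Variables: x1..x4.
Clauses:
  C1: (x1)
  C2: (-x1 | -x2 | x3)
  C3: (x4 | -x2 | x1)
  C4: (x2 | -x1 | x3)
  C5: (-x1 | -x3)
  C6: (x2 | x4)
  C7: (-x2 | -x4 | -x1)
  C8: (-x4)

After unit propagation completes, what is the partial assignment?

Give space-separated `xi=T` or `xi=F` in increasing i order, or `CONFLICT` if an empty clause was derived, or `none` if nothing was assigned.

Answer: CONFLICT

Derivation:
unit clause [1] forces x1=T; simplify:
  drop -1 from [-1, -2, 3] -> [-2, 3]
  drop -1 from [2, -1, 3] -> [2, 3]
  drop -1 from [-1, -3] -> [-3]
  drop -1 from [-2, -4, -1] -> [-2, -4]
  satisfied 2 clause(s); 6 remain; assigned so far: [1]
unit clause [-3] forces x3=F; simplify:
  drop 3 from [-2, 3] -> [-2]
  drop 3 from [2, 3] -> [2]
  satisfied 1 clause(s); 5 remain; assigned so far: [1, 3]
unit clause [-2] forces x2=F; simplify:
  drop 2 from [2] -> [] (empty!)
  drop 2 from [2, 4] -> [4]
  satisfied 2 clause(s); 3 remain; assigned so far: [1, 2, 3]
CONFLICT (empty clause)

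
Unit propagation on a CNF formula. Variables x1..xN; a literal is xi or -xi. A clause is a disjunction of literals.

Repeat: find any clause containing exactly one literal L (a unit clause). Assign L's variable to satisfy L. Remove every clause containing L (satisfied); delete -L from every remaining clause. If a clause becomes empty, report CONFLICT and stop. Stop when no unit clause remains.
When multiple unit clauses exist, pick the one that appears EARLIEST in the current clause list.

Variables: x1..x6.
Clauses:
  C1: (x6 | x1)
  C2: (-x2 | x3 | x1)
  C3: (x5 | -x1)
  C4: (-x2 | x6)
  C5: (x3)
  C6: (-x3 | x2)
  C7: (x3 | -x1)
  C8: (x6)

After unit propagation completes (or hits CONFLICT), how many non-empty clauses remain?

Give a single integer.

unit clause [3] forces x3=T; simplify:
  drop -3 from [-3, 2] -> [2]
  satisfied 3 clause(s); 5 remain; assigned so far: [3]
unit clause [2] forces x2=T; simplify:
  drop -2 from [-2, 6] -> [6]
  satisfied 1 clause(s); 4 remain; assigned so far: [2, 3]
unit clause [6] forces x6=T; simplify:
  satisfied 3 clause(s); 1 remain; assigned so far: [2, 3, 6]

Answer: 1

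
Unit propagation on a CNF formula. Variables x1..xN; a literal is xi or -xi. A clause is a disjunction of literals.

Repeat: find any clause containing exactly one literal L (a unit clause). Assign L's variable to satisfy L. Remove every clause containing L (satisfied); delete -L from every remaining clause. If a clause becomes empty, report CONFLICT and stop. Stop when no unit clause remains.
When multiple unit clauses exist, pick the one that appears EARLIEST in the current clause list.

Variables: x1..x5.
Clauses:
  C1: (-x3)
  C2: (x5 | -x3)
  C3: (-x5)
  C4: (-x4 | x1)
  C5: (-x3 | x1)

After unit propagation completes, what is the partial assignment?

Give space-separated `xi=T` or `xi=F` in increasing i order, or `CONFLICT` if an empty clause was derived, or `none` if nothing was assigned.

Answer: x3=F x5=F

Derivation:
unit clause [-3] forces x3=F; simplify:
  satisfied 3 clause(s); 2 remain; assigned so far: [3]
unit clause [-5] forces x5=F; simplify:
  satisfied 1 clause(s); 1 remain; assigned so far: [3, 5]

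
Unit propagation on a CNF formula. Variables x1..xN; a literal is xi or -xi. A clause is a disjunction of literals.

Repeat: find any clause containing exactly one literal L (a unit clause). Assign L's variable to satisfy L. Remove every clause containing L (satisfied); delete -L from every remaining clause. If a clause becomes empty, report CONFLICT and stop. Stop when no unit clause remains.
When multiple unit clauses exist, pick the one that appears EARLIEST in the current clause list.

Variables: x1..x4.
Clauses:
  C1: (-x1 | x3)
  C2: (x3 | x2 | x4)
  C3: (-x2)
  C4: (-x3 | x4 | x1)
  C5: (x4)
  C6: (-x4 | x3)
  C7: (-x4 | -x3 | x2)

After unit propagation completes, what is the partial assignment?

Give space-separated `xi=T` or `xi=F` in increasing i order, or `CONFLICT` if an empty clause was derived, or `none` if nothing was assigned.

unit clause [-2] forces x2=F; simplify:
  drop 2 from [3, 2, 4] -> [3, 4]
  drop 2 from [-4, -3, 2] -> [-4, -3]
  satisfied 1 clause(s); 6 remain; assigned so far: [2]
unit clause [4] forces x4=T; simplify:
  drop -4 from [-4, 3] -> [3]
  drop -4 from [-4, -3] -> [-3]
  satisfied 3 clause(s); 3 remain; assigned so far: [2, 4]
unit clause [3] forces x3=T; simplify:
  drop -3 from [-3] -> [] (empty!)
  satisfied 2 clause(s); 1 remain; assigned so far: [2, 3, 4]
CONFLICT (empty clause)

Answer: CONFLICT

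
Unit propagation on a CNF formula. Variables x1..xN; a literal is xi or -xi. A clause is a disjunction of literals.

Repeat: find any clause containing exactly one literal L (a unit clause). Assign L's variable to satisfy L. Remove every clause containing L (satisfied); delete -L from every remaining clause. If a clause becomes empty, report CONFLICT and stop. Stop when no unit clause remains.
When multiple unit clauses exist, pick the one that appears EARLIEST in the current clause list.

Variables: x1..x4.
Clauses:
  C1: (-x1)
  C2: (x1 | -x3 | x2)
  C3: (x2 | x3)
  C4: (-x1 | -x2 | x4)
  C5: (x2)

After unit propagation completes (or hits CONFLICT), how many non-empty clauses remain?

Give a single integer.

Answer: 0

Derivation:
unit clause [-1] forces x1=F; simplify:
  drop 1 from [1, -3, 2] -> [-3, 2]
  satisfied 2 clause(s); 3 remain; assigned so far: [1]
unit clause [2] forces x2=T; simplify:
  satisfied 3 clause(s); 0 remain; assigned so far: [1, 2]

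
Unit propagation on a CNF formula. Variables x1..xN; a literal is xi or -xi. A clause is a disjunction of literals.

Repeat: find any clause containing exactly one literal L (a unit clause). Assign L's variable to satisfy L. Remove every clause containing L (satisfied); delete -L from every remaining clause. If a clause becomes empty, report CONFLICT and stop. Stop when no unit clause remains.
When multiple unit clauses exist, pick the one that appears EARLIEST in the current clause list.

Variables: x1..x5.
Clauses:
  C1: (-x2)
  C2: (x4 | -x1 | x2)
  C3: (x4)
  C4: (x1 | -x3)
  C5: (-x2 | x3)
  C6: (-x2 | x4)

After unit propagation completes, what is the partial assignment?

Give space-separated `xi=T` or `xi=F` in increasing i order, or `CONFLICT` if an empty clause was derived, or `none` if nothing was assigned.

Answer: x2=F x4=T

Derivation:
unit clause [-2] forces x2=F; simplify:
  drop 2 from [4, -1, 2] -> [4, -1]
  satisfied 3 clause(s); 3 remain; assigned so far: [2]
unit clause [4] forces x4=T; simplify:
  satisfied 2 clause(s); 1 remain; assigned so far: [2, 4]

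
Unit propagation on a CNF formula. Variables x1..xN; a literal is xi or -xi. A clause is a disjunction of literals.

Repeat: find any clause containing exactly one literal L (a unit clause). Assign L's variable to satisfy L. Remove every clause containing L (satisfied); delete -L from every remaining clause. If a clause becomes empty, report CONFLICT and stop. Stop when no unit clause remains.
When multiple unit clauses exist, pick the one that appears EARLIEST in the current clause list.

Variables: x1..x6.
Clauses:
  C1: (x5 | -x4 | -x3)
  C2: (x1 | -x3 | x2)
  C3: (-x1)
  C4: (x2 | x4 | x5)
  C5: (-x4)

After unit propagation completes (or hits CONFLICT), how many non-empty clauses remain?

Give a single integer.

Answer: 2

Derivation:
unit clause [-1] forces x1=F; simplify:
  drop 1 from [1, -3, 2] -> [-3, 2]
  satisfied 1 clause(s); 4 remain; assigned so far: [1]
unit clause [-4] forces x4=F; simplify:
  drop 4 from [2, 4, 5] -> [2, 5]
  satisfied 2 clause(s); 2 remain; assigned so far: [1, 4]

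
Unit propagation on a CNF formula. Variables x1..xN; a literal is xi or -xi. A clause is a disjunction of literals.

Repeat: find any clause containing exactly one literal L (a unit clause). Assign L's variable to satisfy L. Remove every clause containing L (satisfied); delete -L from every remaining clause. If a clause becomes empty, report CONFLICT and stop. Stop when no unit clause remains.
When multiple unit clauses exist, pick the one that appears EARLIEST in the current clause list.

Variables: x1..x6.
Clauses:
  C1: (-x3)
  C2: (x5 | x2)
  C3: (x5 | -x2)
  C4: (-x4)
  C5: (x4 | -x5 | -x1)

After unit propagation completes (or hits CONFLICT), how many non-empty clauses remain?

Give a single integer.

unit clause [-3] forces x3=F; simplify:
  satisfied 1 clause(s); 4 remain; assigned so far: [3]
unit clause [-4] forces x4=F; simplify:
  drop 4 from [4, -5, -1] -> [-5, -1]
  satisfied 1 clause(s); 3 remain; assigned so far: [3, 4]

Answer: 3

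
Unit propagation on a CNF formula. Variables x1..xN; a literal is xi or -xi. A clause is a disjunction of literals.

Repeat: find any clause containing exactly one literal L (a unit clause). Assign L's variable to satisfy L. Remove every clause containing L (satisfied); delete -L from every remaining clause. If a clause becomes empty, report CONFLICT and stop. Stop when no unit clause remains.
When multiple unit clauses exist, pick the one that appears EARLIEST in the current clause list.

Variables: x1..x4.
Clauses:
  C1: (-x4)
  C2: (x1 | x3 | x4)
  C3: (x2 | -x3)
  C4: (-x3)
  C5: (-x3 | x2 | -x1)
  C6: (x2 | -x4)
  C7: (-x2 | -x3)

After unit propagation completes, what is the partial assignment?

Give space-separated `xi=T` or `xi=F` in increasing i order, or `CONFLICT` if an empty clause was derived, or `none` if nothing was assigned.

Answer: x1=T x3=F x4=F

Derivation:
unit clause [-4] forces x4=F; simplify:
  drop 4 from [1, 3, 4] -> [1, 3]
  satisfied 2 clause(s); 5 remain; assigned so far: [4]
unit clause [-3] forces x3=F; simplify:
  drop 3 from [1, 3] -> [1]
  satisfied 4 clause(s); 1 remain; assigned so far: [3, 4]
unit clause [1] forces x1=T; simplify:
  satisfied 1 clause(s); 0 remain; assigned so far: [1, 3, 4]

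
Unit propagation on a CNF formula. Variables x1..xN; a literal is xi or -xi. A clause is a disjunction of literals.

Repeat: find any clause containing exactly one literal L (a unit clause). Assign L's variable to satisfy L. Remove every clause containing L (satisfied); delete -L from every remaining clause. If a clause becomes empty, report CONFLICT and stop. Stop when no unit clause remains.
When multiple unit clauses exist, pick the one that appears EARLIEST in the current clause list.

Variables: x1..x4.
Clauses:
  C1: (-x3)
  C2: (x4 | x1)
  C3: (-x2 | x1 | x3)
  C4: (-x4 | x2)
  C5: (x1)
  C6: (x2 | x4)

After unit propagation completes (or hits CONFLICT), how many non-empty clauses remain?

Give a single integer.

unit clause [-3] forces x3=F; simplify:
  drop 3 from [-2, 1, 3] -> [-2, 1]
  satisfied 1 clause(s); 5 remain; assigned so far: [3]
unit clause [1] forces x1=T; simplify:
  satisfied 3 clause(s); 2 remain; assigned so far: [1, 3]

Answer: 2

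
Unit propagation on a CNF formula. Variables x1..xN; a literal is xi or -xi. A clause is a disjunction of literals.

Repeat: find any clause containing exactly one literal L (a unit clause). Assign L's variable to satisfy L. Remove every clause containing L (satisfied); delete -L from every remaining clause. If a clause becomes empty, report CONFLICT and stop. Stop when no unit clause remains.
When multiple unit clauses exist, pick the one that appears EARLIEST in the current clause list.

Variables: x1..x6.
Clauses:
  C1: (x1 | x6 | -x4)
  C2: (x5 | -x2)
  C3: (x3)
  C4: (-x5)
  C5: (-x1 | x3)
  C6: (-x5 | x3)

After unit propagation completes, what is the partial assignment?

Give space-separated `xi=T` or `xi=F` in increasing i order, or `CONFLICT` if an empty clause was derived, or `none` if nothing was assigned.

unit clause [3] forces x3=T; simplify:
  satisfied 3 clause(s); 3 remain; assigned so far: [3]
unit clause [-5] forces x5=F; simplify:
  drop 5 from [5, -2] -> [-2]
  satisfied 1 clause(s); 2 remain; assigned so far: [3, 5]
unit clause [-2] forces x2=F; simplify:
  satisfied 1 clause(s); 1 remain; assigned so far: [2, 3, 5]

Answer: x2=F x3=T x5=F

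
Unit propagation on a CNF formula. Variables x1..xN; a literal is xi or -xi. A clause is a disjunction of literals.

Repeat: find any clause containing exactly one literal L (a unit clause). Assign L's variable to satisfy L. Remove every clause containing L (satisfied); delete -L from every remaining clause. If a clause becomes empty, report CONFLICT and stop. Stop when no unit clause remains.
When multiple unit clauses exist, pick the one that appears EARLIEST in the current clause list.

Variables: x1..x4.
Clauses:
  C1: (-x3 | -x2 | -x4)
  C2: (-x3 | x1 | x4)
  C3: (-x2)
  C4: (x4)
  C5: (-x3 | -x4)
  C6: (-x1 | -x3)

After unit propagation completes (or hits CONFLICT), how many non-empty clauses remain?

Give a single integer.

Answer: 0

Derivation:
unit clause [-2] forces x2=F; simplify:
  satisfied 2 clause(s); 4 remain; assigned so far: [2]
unit clause [4] forces x4=T; simplify:
  drop -4 from [-3, -4] -> [-3]
  satisfied 2 clause(s); 2 remain; assigned so far: [2, 4]
unit clause [-3] forces x3=F; simplify:
  satisfied 2 clause(s); 0 remain; assigned so far: [2, 3, 4]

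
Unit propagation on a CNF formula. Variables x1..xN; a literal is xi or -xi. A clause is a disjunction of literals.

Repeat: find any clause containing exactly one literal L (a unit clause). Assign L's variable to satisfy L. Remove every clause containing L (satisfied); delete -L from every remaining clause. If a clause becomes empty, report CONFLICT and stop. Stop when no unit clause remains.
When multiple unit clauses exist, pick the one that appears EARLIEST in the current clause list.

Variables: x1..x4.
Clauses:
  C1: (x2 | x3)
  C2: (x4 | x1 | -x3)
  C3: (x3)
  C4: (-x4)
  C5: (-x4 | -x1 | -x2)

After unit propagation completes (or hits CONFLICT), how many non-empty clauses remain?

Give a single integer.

Answer: 0

Derivation:
unit clause [3] forces x3=T; simplify:
  drop -3 from [4, 1, -3] -> [4, 1]
  satisfied 2 clause(s); 3 remain; assigned so far: [3]
unit clause [-4] forces x4=F; simplify:
  drop 4 from [4, 1] -> [1]
  satisfied 2 clause(s); 1 remain; assigned so far: [3, 4]
unit clause [1] forces x1=T; simplify:
  satisfied 1 clause(s); 0 remain; assigned so far: [1, 3, 4]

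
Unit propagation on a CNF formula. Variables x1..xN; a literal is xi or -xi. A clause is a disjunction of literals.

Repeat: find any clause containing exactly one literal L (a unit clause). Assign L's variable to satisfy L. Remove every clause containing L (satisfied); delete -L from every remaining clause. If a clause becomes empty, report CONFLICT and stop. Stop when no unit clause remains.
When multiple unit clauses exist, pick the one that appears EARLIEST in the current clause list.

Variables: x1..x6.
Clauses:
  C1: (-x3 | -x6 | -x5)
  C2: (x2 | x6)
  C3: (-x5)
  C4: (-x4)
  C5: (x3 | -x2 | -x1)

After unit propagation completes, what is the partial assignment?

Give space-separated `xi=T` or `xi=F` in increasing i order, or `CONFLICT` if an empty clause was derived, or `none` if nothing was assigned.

Answer: x4=F x5=F

Derivation:
unit clause [-5] forces x5=F; simplify:
  satisfied 2 clause(s); 3 remain; assigned so far: [5]
unit clause [-4] forces x4=F; simplify:
  satisfied 1 clause(s); 2 remain; assigned so far: [4, 5]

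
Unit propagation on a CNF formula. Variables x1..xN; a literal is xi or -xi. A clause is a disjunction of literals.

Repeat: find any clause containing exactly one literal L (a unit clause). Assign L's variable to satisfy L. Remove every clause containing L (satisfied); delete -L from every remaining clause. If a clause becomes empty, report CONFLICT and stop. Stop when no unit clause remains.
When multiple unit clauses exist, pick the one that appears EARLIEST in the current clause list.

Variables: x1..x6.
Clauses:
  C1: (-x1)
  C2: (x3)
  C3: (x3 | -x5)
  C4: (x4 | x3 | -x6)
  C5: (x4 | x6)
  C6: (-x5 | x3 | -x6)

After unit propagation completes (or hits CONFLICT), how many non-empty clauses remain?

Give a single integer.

Answer: 1

Derivation:
unit clause [-1] forces x1=F; simplify:
  satisfied 1 clause(s); 5 remain; assigned so far: [1]
unit clause [3] forces x3=T; simplify:
  satisfied 4 clause(s); 1 remain; assigned so far: [1, 3]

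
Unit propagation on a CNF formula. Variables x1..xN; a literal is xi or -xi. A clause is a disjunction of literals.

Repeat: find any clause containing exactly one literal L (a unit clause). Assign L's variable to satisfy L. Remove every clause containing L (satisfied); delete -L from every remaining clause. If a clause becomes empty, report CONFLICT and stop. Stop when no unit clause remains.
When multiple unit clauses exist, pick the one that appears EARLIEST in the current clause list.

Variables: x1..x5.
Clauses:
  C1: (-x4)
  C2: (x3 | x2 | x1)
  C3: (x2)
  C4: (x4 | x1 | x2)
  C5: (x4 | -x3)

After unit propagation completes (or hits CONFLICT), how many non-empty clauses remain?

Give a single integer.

unit clause [-4] forces x4=F; simplify:
  drop 4 from [4, 1, 2] -> [1, 2]
  drop 4 from [4, -3] -> [-3]
  satisfied 1 clause(s); 4 remain; assigned so far: [4]
unit clause [2] forces x2=T; simplify:
  satisfied 3 clause(s); 1 remain; assigned so far: [2, 4]
unit clause [-3] forces x3=F; simplify:
  satisfied 1 clause(s); 0 remain; assigned so far: [2, 3, 4]

Answer: 0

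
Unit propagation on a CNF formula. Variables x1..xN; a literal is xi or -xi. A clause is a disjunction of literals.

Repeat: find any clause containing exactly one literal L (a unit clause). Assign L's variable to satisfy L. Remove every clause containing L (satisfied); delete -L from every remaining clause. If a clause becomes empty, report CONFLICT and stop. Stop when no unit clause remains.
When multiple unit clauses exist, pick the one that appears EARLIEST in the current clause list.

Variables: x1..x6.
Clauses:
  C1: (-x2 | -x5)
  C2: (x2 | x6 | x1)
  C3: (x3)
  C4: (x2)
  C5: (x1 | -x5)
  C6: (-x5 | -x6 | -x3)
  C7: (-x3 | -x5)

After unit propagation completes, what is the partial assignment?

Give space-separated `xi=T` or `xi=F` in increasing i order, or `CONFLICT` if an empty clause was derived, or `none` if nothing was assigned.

Answer: x2=T x3=T x5=F

Derivation:
unit clause [3] forces x3=T; simplify:
  drop -3 from [-5, -6, -3] -> [-5, -6]
  drop -3 from [-3, -5] -> [-5]
  satisfied 1 clause(s); 6 remain; assigned so far: [3]
unit clause [2] forces x2=T; simplify:
  drop -2 from [-2, -5] -> [-5]
  satisfied 2 clause(s); 4 remain; assigned so far: [2, 3]
unit clause [-5] forces x5=F; simplify:
  satisfied 4 clause(s); 0 remain; assigned so far: [2, 3, 5]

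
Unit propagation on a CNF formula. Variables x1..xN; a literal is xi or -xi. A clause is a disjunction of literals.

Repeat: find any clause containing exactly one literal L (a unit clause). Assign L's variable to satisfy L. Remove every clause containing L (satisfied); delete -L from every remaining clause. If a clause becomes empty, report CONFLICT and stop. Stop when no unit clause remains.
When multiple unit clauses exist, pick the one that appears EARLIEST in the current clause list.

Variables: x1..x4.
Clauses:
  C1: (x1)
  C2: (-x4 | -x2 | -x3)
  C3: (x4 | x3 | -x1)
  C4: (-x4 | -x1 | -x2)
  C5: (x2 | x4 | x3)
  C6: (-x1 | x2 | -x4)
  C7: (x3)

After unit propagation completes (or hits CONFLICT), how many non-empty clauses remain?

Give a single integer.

Answer: 3

Derivation:
unit clause [1] forces x1=T; simplify:
  drop -1 from [4, 3, -1] -> [4, 3]
  drop -1 from [-4, -1, -2] -> [-4, -2]
  drop -1 from [-1, 2, -4] -> [2, -4]
  satisfied 1 clause(s); 6 remain; assigned so far: [1]
unit clause [3] forces x3=T; simplify:
  drop -3 from [-4, -2, -3] -> [-4, -2]
  satisfied 3 clause(s); 3 remain; assigned so far: [1, 3]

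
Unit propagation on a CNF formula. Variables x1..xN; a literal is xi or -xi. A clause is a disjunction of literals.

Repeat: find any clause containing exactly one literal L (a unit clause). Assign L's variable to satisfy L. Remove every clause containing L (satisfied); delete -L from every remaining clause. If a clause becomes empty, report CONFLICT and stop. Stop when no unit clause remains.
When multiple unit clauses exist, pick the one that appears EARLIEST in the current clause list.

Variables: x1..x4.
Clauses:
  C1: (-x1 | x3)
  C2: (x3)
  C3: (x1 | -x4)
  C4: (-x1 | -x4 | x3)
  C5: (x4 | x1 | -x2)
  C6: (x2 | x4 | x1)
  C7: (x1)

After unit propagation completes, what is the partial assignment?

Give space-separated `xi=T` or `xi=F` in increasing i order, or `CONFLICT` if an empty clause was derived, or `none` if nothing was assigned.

unit clause [3] forces x3=T; simplify:
  satisfied 3 clause(s); 4 remain; assigned so far: [3]
unit clause [1] forces x1=T; simplify:
  satisfied 4 clause(s); 0 remain; assigned so far: [1, 3]

Answer: x1=T x3=T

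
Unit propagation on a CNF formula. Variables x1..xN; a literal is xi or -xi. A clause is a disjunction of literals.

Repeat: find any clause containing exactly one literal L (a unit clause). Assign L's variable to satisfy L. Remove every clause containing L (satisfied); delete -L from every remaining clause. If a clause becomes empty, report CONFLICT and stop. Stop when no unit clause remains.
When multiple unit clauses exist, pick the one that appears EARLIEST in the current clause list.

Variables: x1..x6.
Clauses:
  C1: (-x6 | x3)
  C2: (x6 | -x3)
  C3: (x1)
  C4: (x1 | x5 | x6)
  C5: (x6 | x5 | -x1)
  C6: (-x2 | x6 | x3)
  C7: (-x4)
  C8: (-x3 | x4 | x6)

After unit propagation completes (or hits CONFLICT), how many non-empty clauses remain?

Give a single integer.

unit clause [1] forces x1=T; simplify:
  drop -1 from [6, 5, -1] -> [6, 5]
  satisfied 2 clause(s); 6 remain; assigned so far: [1]
unit clause [-4] forces x4=F; simplify:
  drop 4 from [-3, 4, 6] -> [-3, 6]
  satisfied 1 clause(s); 5 remain; assigned so far: [1, 4]

Answer: 5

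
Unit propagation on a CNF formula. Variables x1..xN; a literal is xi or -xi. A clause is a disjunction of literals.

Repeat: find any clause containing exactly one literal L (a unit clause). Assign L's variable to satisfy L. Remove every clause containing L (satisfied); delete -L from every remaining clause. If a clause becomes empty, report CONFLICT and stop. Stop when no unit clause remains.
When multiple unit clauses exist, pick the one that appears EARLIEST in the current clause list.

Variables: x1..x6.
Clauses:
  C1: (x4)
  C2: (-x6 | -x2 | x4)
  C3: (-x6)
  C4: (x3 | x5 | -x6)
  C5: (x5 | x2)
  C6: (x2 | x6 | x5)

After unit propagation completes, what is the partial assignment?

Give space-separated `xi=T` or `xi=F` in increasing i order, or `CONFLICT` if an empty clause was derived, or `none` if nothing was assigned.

Answer: x4=T x6=F

Derivation:
unit clause [4] forces x4=T; simplify:
  satisfied 2 clause(s); 4 remain; assigned so far: [4]
unit clause [-6] forces x6=F; simplify:
  drop 6 from [2, 6, 5] -> [2, 5]
  satisfied 2 clause(s); 2 remain; assigned so far: [4, 6]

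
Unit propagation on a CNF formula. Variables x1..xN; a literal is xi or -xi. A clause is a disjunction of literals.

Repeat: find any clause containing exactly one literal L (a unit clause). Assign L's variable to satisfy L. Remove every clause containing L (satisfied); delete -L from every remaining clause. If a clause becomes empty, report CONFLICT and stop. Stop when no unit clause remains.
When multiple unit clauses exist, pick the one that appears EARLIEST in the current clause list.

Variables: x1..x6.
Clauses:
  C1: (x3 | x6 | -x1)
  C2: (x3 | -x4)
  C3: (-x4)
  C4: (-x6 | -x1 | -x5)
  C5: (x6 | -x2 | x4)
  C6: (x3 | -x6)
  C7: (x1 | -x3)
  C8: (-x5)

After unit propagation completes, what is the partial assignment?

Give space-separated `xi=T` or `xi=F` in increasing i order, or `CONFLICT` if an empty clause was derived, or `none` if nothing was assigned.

unit clause [-4] forces x4=F; simplify:
  drop 4 from [6, -2, 4] -> [6, -2]
  satisfied 2 clause(s); 6 remain; assigned so far: [4]
unit clause [-5] forces x5=F; simplify:
  satisfied 2 clause(s); 4 remain; assigned so far: [4, 5]

Answer: x4=F x5=F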